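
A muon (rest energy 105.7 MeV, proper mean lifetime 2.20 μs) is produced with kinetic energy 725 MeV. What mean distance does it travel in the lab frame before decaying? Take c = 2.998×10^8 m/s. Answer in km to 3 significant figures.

γ = 1 + K/(m₀c²) = 1 + 725/105.7 = 7.8590
β = √(1 − 1/γ²) = 0.99187
Dilated lifetime: γτ₀ = 7.8590 × 2.20 μs = 17.290 μs
d = βc·γτ₀ = 0.99187 × (2.998×10^8 m/s) × 1.7290×10^-5 s = 5.14 km

d ≈ 5.14 km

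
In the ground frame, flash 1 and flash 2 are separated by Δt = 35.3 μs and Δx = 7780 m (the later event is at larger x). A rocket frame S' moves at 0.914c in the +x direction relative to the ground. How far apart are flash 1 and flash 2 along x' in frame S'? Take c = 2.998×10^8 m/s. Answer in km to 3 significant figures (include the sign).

Δx' ≈ -4.67 km

γ = 1/√(1 − 0.914²) = 2.4648
Δx' = γ(Δx − vΔt) = 2.4648 × (7780 m − 0.914×(2.998×10^8 m/s)×35.3×10^-6 s)
= 2.4648 × (-1892.8 m) = -4.67 km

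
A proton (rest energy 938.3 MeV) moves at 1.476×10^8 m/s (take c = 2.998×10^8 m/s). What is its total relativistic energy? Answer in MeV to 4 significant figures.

E ≈ 1078 MeV

β = v/c = 1.476×10^8 / 2.998×10^8 = 0.492328
γ = 1/√(1 − 0.492328²) = 1.14888
E = γm₀c² = 1.14888 × 938.3 MeV = 1078 MeV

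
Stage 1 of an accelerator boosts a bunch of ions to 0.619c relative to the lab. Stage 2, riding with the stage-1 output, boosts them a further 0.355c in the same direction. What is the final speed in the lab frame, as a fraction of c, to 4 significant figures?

Compose boost 2: (0.355 + 0.619)/(1 + 0.355×0.619) = 0.9740/1.21975 = 0.7985

u ≈ 0.7985c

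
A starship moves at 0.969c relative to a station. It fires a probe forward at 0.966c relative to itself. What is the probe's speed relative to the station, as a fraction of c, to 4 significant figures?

Relativistic velocity addition: u = (u' + v)/(1 + u'v/c²)
= (0.966 + 0.969)/(1 + 0.966×0.969) = 1.935/1.93605 = 0.9995

u ≈ 0.9995c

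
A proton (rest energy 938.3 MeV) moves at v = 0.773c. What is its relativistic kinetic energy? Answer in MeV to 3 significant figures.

γ = 1/√(1 − 0.773²) = 1.5763
K = (γ − 1)m₀c² = (1.5763 − 1) × 938.3 MeV = 0.57628 × 938.3 MeV = 541 MeV

K ≈ 541 MeV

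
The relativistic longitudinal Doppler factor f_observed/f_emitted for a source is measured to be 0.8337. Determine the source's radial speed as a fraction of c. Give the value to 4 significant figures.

f_obs/f_src = √((1−β)/(1+β)) = 0.8337  ⇒  (1−β)/(1+β) = 0.695056
β = |1 − D²|/(1 + D²) = |1 − 0.695056|/(1 + 0.695056) = 0.1799

β ≈ 0.1799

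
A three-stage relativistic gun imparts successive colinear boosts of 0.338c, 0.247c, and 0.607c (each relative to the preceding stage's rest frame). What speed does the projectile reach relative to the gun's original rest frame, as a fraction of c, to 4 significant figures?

Compose boost 2: (0.247 + 0.338)/(1 + 0.247×0.338) = 0.5850/1.08349 = 0.539924
Compose boost 3: (0.607 + 0.539924)/(1 + 0.607×0.539924) = 1.14692/1.32773 = 0.8638

u ≈ 0.8638c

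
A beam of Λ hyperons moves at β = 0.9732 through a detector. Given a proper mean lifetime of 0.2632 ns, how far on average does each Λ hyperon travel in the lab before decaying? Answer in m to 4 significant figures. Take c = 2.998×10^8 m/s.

γ = 1/√(1 − 0.9732²) = 4.34858
Dilated lifetime: Δt = γτ₀ = 4.34858 × 0.2632 ns = 1.14455 ns
d = vΔt = 0.9732c × 1.14455 ns = 2.91765×10^8 m/s × 1.14455×10^-9 s = 0.3339 m

d ≈ 0.3339 m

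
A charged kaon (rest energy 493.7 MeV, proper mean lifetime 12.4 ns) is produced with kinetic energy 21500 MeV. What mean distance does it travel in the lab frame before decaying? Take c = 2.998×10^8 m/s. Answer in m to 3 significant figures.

γ = 1 + K/(m₀c²) = 1 + 21500/493.7 = 44.549
β = √(1 − 1/γ²) = 0.99975
Dilated lifetime: γτ₀ = 44.549 × 12.4 ns = 552.40 ns
d = βc·γτ₀ = 0.99975 × (2.998×10^8 m/s) × 5.5240×10^-7 s = 166 m

d ≈ 166 m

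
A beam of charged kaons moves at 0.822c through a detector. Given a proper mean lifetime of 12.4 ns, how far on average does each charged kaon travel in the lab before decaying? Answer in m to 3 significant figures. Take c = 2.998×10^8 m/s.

γ = 1/√(1 − 0.822²) = 1.7560
Dilated lifetime: Δt = γτ₀ = 1.7560 × 12.4 ns = 21.774 ns
d = vΔt = 0.822c × 21.774 ns = 2.4644×10^8 m/s × 2.1774×10^-8 s = 5.37 m

d ≈ 5.37 m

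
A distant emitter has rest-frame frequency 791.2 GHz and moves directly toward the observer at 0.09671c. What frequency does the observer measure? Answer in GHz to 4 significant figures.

f_obs ≈ 871.8 GHz

Relativistic Doppler: f_obs = f_src √((1+β)/(1−β))
= 791.2 × √(1.09671/0.903290) = 791.2 × 1.10187 = 871.8 GHz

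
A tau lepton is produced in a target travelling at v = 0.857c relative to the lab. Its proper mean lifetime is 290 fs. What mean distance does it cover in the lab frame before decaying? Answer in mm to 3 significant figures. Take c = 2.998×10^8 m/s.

γ = 1/√(1 − 0.857²) = 1.9406
Dilated lifetime: Δt = γτ₀ = 1.9406 × 290 fs = 562.76 fs
d = vΔt = 0.857c × 562.76 fs = 2.5693×10^8 m/s × 5.6276×10^-13 s = 0.145 mm

d ≈ 0.145 mm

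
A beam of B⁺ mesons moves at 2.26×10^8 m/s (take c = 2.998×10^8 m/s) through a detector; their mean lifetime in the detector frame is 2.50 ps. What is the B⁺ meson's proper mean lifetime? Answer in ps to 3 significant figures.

β = v/c = 2.26×10^8 / 2.998×10^8 = 0.75384
γ = 1/√(1 − 0.75384²) = 1.5219
Proper time: τ₀ = Δt/γ = 2.50/1.5219 = 1.64 ps

τ₀ ≈ 1.64 ps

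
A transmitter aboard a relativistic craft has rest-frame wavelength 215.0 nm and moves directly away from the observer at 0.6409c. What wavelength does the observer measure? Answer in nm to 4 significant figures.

Relativistic Doppler: λ_obs = λ_src √((1+β)/(1−β))
= 215.0 × √(1.64090/0.359100) = 215.0 × 2.13763 = 459.6 nm

λ_obs ≈ 459.6 nm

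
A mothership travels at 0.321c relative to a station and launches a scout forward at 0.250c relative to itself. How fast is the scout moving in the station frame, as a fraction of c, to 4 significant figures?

Compose boost 2: (0.250 + 0.321)/(1 + 0.250×0.321) = 0.5710/1.08025 = 0.5286

u ≈ 0.5286c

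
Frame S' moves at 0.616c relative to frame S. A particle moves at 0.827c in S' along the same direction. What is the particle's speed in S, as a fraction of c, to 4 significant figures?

u ≈ 0.9560c

Relativistic velocity addition: u = (u' + v)/(1 + u'v/c²)
= (0.827 + 0.616)/(1 + 0.827×0.616) = 1.443/1.50943 = 0.9560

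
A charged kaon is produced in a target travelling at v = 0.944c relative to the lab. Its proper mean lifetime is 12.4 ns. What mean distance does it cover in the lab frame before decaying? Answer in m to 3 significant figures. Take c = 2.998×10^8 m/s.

γ = 1/√(1 − 0.944²) = 3.0308
Dilated lifetime: Δt = γτ₀ = 3.0308 × 12.4 ns = 37.582 ns
d = vΔt = 0.944c × 37.582 ns = 2.8301×10^8 m/s × 3.7582×10^-8 s = 10.6 m

d ≈ 10.6 m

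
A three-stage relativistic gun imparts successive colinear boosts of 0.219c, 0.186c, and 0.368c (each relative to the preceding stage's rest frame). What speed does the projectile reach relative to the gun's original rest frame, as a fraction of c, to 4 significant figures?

Compose boost 2: (0.186 + 0.219)/(1 + 0.186×0.219) = 0.4050/1.04073 = 0.389148
Compose boost 3: (0.368 + 0.389148)/(1 + 0.368×0.389148) = 0.757148/1.14321 = 0.6623

u ≈ 0.6623c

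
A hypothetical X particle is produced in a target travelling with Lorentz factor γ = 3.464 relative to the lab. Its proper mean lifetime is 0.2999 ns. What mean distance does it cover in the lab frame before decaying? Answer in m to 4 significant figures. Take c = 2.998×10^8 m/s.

β = √(1 − 1/γ²) = √(1 − 1/3.464²) = 0.957425
Dilated lifetime: Δt = γτ₀ = 3.464 × 0.2999 ns = 1.03885 ns
d = vΔt = 0.957425c × 1.03885 ns = 2.87036×10^8 m/s × 1.03885×10^-9 s = 0.2982 m

d ≈ 0.2982 m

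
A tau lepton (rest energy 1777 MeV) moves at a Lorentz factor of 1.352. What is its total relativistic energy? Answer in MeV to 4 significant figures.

γ = 1.352 (given)
E = γm₀c² = 1.352 × 1777 MeV = 2403 MeV

E ≈ 2403 MeV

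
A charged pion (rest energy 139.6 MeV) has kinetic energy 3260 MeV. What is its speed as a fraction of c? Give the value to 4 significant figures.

γ = 1 + K/(m₀c²) = 1 + 3260/139.6 = 24.3524
β = √(1 − 1/γ²) = 0.9992

β ≈ 0.9992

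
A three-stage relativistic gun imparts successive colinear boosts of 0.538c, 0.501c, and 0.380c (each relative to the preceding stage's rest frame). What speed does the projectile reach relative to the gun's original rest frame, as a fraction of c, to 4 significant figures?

Compose boost 2: (0.501 + 0.538)/(1 + 0.501×0.538) = 1.039/1.26954 = 0.818408
Compose boost 3: (0.380 + 0.818408)/(1 + 0.380×0.818408) = 1.19841/1.31100 = 0.9141

u ≈ 0.9141c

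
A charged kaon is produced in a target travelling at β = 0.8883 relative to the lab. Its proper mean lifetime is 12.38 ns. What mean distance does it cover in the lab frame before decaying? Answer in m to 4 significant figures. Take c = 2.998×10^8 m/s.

γ = 1/√(1 − 0.8883²) = 2.17740
Dilated lifetime: Δt = γτ₀ = 2.17740 × 12.38 ns = 26.9562 ns
d = vΔt = 0.8883c × 26.9562 ns = 2.66312×10^8 m/s × 2.69562×10^-8 s = 7.179 m

d ≈ 7.179 m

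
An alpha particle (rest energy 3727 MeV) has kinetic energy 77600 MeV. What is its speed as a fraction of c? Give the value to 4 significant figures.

β ≈ 0.9989

γ = 1 + K/(m₀c²) = 1 + 77600/3727 = 21.8210
β = √(1 − 1/γ²) = 0.9989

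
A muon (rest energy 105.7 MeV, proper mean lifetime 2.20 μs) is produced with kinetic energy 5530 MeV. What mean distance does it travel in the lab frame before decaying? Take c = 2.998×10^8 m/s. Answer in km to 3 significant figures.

d ≈ 35.2 km

γ = 1 + K/(m₀c²) = 1 + 5530/105.7 = 53.318
β = √(1 − 1/γ²) = 0.99982
Dilated lifetime: γτ₀ = 53.318 × 2.20 μs = 117.30 μs
d = βc·γτ₀ = 0.99982 × (2.998×10^8 m/s) × 0.00011730 s = 35.2 km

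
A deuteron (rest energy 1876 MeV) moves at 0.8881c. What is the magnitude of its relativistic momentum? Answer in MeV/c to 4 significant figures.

γ = 1/√(1 − 0.8881²) = 2.17557
p = γβm₀c = 2.17557 × 0.8881 × 1876 MeV/c = 3625 MeV/c

p ≈ 3625 MeV/c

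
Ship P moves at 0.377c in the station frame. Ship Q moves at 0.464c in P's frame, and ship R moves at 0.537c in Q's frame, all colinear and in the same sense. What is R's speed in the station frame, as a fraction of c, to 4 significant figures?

Compose boost 2: (0.464 + 0.377)/(1 + 0.464×0.377) = 0.8410/1.17493 = 0.715789
Compose boost 3: (0.537 + 0.715789)/(1 + 0.537×0.715789) = 1.25279/1.38438 = 0.9049

u ≈ 0.9049c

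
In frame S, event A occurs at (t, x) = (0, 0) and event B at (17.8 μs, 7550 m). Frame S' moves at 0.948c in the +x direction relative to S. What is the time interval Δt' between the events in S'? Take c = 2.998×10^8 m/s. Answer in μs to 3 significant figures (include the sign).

γ = 1/√(1 − 0.948²) = 3.1420
Δt' = γ(Δt − vΔx/c²) = 3.1420 × (17.8 μs − 0.948×7550 m / (2.998×10^8 m/s))
= 3.1420 × (-6.0739 μs) = -19.1 μs

Δt' ≈ -19.1 μs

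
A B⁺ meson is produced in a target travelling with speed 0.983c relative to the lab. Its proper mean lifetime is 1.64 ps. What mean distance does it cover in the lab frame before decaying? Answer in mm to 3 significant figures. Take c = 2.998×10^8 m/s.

γ = 1/√(1 − 0.983²) = 5.4465
Dilated lifetime: Δt = γτ₀ = 5.4465 × 1.64 ps = 8.9322 ps
d = vΔt = 0.983c × 8.9322 ps = 2.9470×10^8 m/s × 8.9322×10^-12 s = 2.63 mm

d ≈ 2.63 mm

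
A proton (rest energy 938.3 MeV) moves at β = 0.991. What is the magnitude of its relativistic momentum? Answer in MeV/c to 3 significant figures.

γ = 1/√(1 − 0.991²) = 7.4704
p = γβm₀c = 7.4704 × 0.991 × 938.3 MeV/c = 6950 MeV/c

p ≈ 6950 MeV/c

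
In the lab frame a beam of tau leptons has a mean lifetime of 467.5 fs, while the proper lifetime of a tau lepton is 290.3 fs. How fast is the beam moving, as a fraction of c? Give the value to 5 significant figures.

β ≈ 0.78384

γ = Δt/τ₀ = 467.5/290.3 = 1.610403
β = √(1 − 1/γ²) = √(1 − 1/1.610403²) = 0.78384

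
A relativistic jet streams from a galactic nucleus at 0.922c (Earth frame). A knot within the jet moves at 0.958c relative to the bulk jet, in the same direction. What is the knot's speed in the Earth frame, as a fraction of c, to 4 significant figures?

Relativistic velocity addition: u = (u' + v)/(1 + u'v/c²)
= (0.958 + 0.922)/(1 + 0.958×0.922) = 1.880/1.88328 = 0.9983

u ≈ 0.9983c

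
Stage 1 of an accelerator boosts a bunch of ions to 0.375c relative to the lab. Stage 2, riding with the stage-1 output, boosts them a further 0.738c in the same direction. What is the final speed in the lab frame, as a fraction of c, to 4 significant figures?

Compose boost 2: (0.738 + 0.375)/(1 + 0.738×0.375) = 1.113/1.27675 = 0.8717

u ≈ 0.8717c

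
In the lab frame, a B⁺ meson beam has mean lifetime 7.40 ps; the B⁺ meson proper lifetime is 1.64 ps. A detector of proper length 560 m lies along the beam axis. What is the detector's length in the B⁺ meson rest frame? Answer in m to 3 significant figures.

L ≈ 124 m

Time dilation ⇒ γ = Δt/τ₀ = 7.40/1.64 = 4.5122
Length contraction: L = L₀/γ = 560/4.5122 = 124 m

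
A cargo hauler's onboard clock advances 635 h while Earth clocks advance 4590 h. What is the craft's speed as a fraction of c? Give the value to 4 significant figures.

β ≈ 0.9904

γ = Δt/τ₀ = 4590/635 = 7.22835
β = √(1 − 1/γ²) = √(1 − 1/7.22835²) = 0.9904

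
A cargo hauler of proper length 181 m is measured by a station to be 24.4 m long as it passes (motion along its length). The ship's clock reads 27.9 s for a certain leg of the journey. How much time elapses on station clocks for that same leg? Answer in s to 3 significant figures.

Δt ≈ 207 s

Length contraction ⇒ γ = L₀/L = 181/24.4 = 7.4180
Time dilation: Δt = γτ₀ = 7.4180 × 27.9 s = 207 s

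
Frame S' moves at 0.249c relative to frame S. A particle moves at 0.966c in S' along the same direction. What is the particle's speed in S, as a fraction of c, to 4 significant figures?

u ≈ 0.9794c

Relativistic velocity addition: u = (u' + v)/(1 + u'v/c²)
= (0.966 + 0.249)/(1 + 0.966×0.249) = 1.215/1.24053 = 0.9794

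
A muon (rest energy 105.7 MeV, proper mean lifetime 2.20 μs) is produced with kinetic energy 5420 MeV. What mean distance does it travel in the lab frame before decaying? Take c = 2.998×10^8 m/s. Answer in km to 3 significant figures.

d ≈ 34.5 km

γ = 1 + K/(m₀c²) = 1 + 5420/105.7 = 52.277
β = √(1 − 1/γ²) = 0.99982
Dilated lifetime: γτ₀ = 52.277 × 2.20 μs = 115.01 μs
d = βc·γτ₀ = 0.99982 × (2.998×10^8 m/s) × 0.00011501 s = 34.5 km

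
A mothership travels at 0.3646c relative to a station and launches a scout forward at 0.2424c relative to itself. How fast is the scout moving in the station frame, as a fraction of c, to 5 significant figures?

Compose boost 2: (0.2424 + 0.3646)/(1 + 0.2424×0.3646) = 0.60700/1.088379 = 0.55771

u ≈ 0.55771c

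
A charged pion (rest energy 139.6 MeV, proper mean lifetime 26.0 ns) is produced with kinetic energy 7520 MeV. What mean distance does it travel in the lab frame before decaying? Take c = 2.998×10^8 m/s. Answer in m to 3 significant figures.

γ = 1 + K/(m₀c²) = 1 + 7520/139.6 = 54.868
β = √(1 − 1/γ²) = 0.99983
Dilated lifetime: γτ₀ = 54.868 × 26.0 ns = 1426.6 ns
d = βc·γτ₀ = 0.99983 × (2.998×10^8 m/s) × 1.4266×10^-6 s = 428 m

d ≈ 428 m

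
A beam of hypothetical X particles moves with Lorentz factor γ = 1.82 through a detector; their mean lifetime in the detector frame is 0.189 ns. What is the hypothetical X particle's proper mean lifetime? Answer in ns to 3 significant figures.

γ = 1.82 (given)
Proper time: τ₀ = Δt/γ = 0.189/1.82 = 0.104 ns

τ₀ ≈ 0.104 ns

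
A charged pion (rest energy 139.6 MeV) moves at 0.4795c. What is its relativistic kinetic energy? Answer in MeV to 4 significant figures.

K ≈ 19.48 MeV

γ = 1/√(1 − 0.4795²) = 1.13955
K = (γ − 1)m₀c² = (1.13955 − 1) × 139.6 MeV = 0.139547 × 139.6 MeV = 19.48 MeV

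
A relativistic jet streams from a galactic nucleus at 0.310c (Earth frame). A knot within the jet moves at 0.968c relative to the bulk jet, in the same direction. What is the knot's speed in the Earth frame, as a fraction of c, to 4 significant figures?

u ≈ 0.9830c

Relativistic velocity addition: u = (u' + v)/(1 + u'v/c²)
= (0.968 + 0.310)/(1 + 0.968×0.310) = 1.278/1.30008 = 0.9830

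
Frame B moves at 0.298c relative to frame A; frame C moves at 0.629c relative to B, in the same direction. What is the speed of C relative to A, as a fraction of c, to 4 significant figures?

u ≈ 0.7807c

Compose boost 2: (0.629 + 0.298)/(1 + 0.629×0.298) = 0.9270/1.18744 = 0.7807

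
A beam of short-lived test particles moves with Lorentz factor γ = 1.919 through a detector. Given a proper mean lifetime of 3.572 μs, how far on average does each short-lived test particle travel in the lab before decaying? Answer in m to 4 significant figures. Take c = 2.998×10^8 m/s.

d ≈ 1754 m

β = √(1 − 1/γ²) = √(1 − 1/1.919²) = 0.853493
Dilated lifetime: Δt = γτ₀ = 1.919 × 3.572 μs = 6.85467 μs
d = vΔt = 0.853493c × 6.85467 μs = 2.55877×10^8 m/s × 6.85467×10^-6 s = 1754 m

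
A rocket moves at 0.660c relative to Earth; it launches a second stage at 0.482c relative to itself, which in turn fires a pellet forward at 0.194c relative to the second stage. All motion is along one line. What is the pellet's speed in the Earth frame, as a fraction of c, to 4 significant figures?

Compose boost 2: (0.482 + 0.660)/(1 + 0.482×0.660) = 1.142/1.31812 = 0.866385
Compose boost 3: (0.194 + 0.866385)/(1 + 0.194×0.866385) = 1.06039/1.16808 = 0.9078

u ≈ 0.9078c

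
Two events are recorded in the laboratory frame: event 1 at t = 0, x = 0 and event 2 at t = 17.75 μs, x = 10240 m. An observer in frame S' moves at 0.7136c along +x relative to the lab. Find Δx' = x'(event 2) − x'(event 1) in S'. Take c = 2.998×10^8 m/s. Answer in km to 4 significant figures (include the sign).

Δx' ≈ 9.196 km

γ = 1/√(1 − 0.7136²) = 1.42744
Δx' = γ(Δx − vΔt) = 1.42744 × (10240 m − 0.7136×(2.998×10^8 m/s)×17.75×10^-6 s)
= 1.42744 × (6442.61 m) = 9.196 km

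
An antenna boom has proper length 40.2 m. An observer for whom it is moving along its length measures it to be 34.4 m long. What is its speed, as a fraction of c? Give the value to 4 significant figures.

γ = L₀/L = 40.2/34.4 = 1.16860
β = √(1 − 1/γ²) = 0.5174

β ≈ 0.5174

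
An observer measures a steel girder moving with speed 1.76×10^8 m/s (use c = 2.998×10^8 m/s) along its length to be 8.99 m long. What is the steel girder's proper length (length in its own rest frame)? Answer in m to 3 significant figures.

β = v/c = 1.76×10^8 / 2.998×10^8 = 0.58706
γ = 1/√(1 − 0.58706²) = 1.2353
L₀ = γL = 1.2353 × 8.99 = 11.1 m

L₀ ≈ 11.1 m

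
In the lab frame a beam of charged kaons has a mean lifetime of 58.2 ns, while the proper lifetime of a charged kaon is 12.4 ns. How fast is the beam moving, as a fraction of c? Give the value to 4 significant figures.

β ≈ 0.9770

γ = Δt/τ₀ = 58.2/12.4 = 4.69355
β = √(1 − 1/γ²) = √(1 − 1/4.69355²) = 0.9770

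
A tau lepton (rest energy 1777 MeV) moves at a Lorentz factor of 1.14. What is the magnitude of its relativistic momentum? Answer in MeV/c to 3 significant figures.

p ≈ 973 MeV/c

β = √(1 − 1/γ²) = √(1 − 1/1.14²) = 0.48014
p = γβm₀c = 1.14 × 0.48014 × 1777 MeV/c = 973 MeV/c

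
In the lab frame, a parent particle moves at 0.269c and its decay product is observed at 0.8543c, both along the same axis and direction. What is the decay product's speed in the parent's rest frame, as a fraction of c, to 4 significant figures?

Inverse velocity addition: u' = (u − v)/(1 − uv/c²)
= (0.8543 − 0.269)/(1 − 0.8543×0.269) = 0.5853/0.770193 = 0.7599

u' ≈ 0.7599c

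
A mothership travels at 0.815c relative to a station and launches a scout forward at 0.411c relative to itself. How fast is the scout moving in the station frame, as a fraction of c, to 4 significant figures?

Compose boost 2: (0.411 + 0.815)/(1 + 0.411×0.815) = 1.226/1.33496 = 0.9184

u ≈ 0.9184c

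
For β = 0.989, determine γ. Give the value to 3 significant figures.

γ = 1/√(1 − β²) = 1/√(1 − 0.989²) = 1/√(0.021879) = 6.76

γ ≈ 6.76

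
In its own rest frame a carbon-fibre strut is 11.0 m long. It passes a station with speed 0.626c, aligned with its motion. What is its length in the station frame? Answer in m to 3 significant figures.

L ≈ 8.58 m

γ = 1/√(1 − 0.626²) = 1.2823
Length contraction: L = L₀/γ = 11.0/1.2823 = 8.58 m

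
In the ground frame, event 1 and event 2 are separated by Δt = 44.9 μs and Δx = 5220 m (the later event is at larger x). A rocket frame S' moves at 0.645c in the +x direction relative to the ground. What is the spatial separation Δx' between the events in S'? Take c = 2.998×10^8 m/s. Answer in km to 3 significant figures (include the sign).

Δx' ≈ -4.53 km

γ = 1/√(1 − 0.645²) = 1.3086
Δx' = γ(Δx − vΔt) = 1.3086 × (5220 m − 0.645×(2.998×10^8 m/s)×44.9×10^-6 s)
= 1.3086 × (-3462.4 m) = -4.53 km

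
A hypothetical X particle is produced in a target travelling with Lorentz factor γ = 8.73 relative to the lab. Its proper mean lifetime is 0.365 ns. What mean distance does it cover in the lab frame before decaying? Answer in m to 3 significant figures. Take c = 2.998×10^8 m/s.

β = √(1 − 1/γ²) = √(1 − 1/8.73²) = 0.99342
Dilated lifetime: Δt = γτ₀ = 8.73 × 0.365 ns = 3.1865 ns
d = vΔt = 0.99342c × 3.1865 ns = 2.9783×10^8 m/s × 3.1865×10^-9 s = 0.949 m

d ≈ 0.949 m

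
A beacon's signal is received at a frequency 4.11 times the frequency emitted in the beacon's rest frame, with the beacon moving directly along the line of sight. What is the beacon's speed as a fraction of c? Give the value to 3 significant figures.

f_obs/f_src = √((1+β)/(1−β)) = 4.11  ⇒  (1+β)/(1−β) = 16.892
β = |1 − D²|/(1 + D²) = |1 − 16.892|/(1 + 16.892) = 0.888

β ≈ 0.888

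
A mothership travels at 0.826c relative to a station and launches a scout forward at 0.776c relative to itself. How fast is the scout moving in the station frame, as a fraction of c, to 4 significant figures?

Compose boost 2: (0.776 + 0.826)/(1 + 0.776×0.826) = 1.602/1.64098 = 0.9762

u ≈ 0.9762c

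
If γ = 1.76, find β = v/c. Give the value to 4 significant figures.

β = √(1 − 1/γ²) = √(1 − 1/1.76²) = √(0.677169) = 0.8229

β ≈ 0.8229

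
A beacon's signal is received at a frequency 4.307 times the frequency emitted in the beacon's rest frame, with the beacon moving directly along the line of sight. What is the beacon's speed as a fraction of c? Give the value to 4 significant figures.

β ≈ 0.8977

f_obs/f_src = √((1+β)/(1−β)) = 4.307  ⇒  (1+β)/(1−β) = 18.5502
β = |1 − D²|/(1 + D²) = |1 − 18.5502|/(1 + 18.5502) = 0.8977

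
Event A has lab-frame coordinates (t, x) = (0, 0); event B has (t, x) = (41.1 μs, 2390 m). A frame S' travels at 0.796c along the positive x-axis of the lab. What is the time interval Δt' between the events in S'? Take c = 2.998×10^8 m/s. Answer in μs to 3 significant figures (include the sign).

Δt' ≈ 57.4 μs

γ = 1/√(1 − 0.796²) = 1.6521
Δt' = γ(Δt − vΔx/c²) = 1.6521 × (41.1 μs − 0.796×2390 m / (2.998×10^8 m/s))
= 1.6521 × (34.754 μs) = 57.4 μs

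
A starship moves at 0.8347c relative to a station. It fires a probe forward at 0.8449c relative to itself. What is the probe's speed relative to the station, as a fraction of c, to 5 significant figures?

u ≈ 0.98497c

Relativistic velocity addition: u = (u' + v)/(1 + u'v/c²)
= (0.8449 + 0.8347)/(1 + 0.8449×0.8347) = 1.6796/1.705238 = 0.98497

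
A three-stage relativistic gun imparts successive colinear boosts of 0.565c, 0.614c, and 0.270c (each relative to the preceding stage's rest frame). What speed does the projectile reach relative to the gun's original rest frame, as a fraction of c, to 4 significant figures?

Compose boost 2: (0.614 + 0.565)/(1 + 0.614×0.565) = 1.179/1.34691 = 0.875337
Compose boost 3: (0.270 + 0.875337)/(1 + 0.270×0.875337) = 1.14534/1.23634 = 0.9264

u ≈ 0.9264c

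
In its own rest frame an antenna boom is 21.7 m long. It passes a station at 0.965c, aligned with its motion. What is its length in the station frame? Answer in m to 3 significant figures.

L ≈ 5.69 m

γ = 1/√(1 − 0.965²) = 3.8132
Length contraction: L = L₀/γ = 21.7/3.8132 = 5.69 m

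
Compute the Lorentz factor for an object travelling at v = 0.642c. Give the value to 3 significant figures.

γ ≈ 1.30

γ = 1/√(1 − β²) = 1/√(1 − 0.642²) = 1/√(0.58784) = 1.30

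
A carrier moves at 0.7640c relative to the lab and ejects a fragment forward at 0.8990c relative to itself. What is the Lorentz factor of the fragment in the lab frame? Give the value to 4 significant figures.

u_lab = (0.8990 + 0.7640)/(1 + 0.8990×0.7640) = 1.6630/1.686836 = 0.9858694
γ = 1/√(1 − 0.9858694²) = 5.970

γ ≈ 5.970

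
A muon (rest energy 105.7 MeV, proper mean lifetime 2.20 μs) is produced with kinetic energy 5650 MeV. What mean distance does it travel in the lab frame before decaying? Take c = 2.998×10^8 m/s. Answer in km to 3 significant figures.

d ≈ 35.9 km

γ = 1 + K/(m₀c²) = 1 + 5650/105.7 = 54.453
β = √(1 − 1/γ²) = 0.99983
Dilated lifetime: γτ₀ = 54.453 × 2.20 μs = 119.80 μs
d = βc·γτ₀ = 0.99983 × (2.998×10^8 m/s) × 0.00011980 s = 35.9 km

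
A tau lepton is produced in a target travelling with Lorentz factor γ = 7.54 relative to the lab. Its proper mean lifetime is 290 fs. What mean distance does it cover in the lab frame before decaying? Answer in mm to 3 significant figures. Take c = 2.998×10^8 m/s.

d ≈ 0.650 mm

β = √(1 − 1/γ²) = √(1 − 1/7.54²) = 0.99117
Dilated lifetime: Δt = γτ₀ = 7.54 × 290 fs = 2186.6 fs
d = vΔt = 0.99117c × 2186.6 fs = 2.9715×10^8 m/s × 2.1866×10^-12 s = 0.650 mm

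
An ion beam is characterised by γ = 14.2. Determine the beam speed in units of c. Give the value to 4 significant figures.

β ≈ 0.9975

β = √(1 − 1/γ²) = √(1 − 1/14.2²) = √(0.995041) = 0.9975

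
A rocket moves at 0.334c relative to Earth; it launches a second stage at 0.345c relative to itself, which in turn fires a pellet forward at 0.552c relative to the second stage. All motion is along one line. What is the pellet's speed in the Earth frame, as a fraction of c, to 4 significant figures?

Compose boost 2: (0.345 + 0.334)/(1 + 0.345×0.334) = 0.6790/1.11523 = 0.608843
Compose boost 3: (0.552 + 0.608843)/(1 + 0.552×0.608843) = 1.16084/1.33608 = 0.8688

u ≈ 0.8688c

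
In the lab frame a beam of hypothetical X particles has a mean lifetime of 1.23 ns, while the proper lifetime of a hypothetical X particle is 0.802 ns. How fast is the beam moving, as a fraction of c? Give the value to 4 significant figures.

γ = Δt/τ₀ = 1.23/0.802 = 1.53367
β = √(1 − 1/γ²) = √(1 − 1/1.53367²) = 0.7582

β ≈ 0.7582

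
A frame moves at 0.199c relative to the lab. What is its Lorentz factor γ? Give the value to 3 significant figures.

γ = 1/√(1 − β²) = 1/√(1 − 0.199²) = 1/√(0.96040) = 1.02

γ ≈ 1.02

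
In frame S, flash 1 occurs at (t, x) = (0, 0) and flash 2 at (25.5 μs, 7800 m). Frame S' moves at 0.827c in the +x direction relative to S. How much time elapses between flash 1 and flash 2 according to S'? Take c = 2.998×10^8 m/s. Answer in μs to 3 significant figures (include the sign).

Δt' ≈ 7.09 μs

γ = 1/√(1 − 0.827²) = 1.7787
Δt' = γ(Δt − vΔx/c²) = 1.7787 × (25.5 μs − 0.827×7800 m / (2.998×10^8 m/s))
= 1.7787 × (3.9837 μs) = 7.09 μs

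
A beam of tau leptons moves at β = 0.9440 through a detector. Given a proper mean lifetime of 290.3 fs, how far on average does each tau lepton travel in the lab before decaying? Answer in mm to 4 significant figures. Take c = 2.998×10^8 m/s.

γ = 1/√(1 − 0.9440²) = 3.03080
Dilated lifetime: Δt = γτ₀ = 3.03080 × 290.3 fs = 879.842 fs
d = vΔt = 0.9440c × 879.842 fs = 2.83011×10^8 m/s × 8.79842×10^-13 s = 0.2490 mm

d ≈ 0.2490 mm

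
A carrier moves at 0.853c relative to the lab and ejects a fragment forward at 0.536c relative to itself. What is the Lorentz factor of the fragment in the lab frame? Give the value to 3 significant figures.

u_lab = (0.536 + 0.853)/(1 + 0.536×0.853) = 1.389/1.45721 = 0.953193
γ = 1/√(1 − 0.953193²) = 3.31

γ ≈ 3.31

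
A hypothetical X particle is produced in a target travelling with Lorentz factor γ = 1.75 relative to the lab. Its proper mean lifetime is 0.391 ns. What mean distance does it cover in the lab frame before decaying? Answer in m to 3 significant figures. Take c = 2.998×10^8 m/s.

β = √(1 − 1/γ²) = √(1 − 1/1.75²) = 0.82065
Dilated lifetime: Δt = γτ₀ = 1.75 × 0.391 ns = 0.68425 ns
d = vΔt = 0.82065c × 0.68425 ns = 2.4603×10^8 m/s × 6.8425×10^-10 s = 0.168 m

d ≈ 0.168 m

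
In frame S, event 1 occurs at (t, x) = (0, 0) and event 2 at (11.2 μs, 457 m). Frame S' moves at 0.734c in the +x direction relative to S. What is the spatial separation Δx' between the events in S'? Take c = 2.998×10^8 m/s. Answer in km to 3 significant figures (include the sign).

Δx' ≈ -2.96 km

γ = 1/√(1 − 0.734²) = 1.4724
Δx' = γ(Δx − vΔt) = 1.4724 × (457 m − 0.734×(2.998×10^8 m/s)×11.2×10^-6 s)
= 1.4724 × (-2007.6 m) = -2.96 km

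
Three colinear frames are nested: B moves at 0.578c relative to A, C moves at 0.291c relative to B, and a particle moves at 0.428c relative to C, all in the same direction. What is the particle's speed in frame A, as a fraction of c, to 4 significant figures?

Compose boost 2: (0.291 + 0.578)/(1 + 0.291×0.578) = 0.8690/1.16820 = 0.743881
Compose boost 3: (0.428 + 0.743881)/(1 + 0.428×0.743881) = 1.17188/1.31838 = 0.8889

u ≈ 0.8889c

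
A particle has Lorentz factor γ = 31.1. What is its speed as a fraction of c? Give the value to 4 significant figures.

β ≈ 0.9995

β = √(1 − 1/γ²) = √(1 − 1/31.1²) = √(0.998966) = 0.9995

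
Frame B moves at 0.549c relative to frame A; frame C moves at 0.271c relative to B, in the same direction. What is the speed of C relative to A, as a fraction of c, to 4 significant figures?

Compose boost 2: (0.271 + 0.549)/(1 + 0.271×0.549) = 0.8200/1.14878 = 0.7138

u ≈ 0.7138c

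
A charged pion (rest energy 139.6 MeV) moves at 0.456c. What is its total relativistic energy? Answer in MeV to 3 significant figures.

γ = 1/√(1 − 0.456²) = 1.1236
E = γm₀c² = 1.1236 × 139.6 MeV = 157 MeV

E ≈ 157 MeV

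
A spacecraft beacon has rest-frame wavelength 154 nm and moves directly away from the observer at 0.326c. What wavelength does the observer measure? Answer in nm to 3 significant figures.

λ_obs ≈ 216 nm

Relativistic Doppler: λ_obs = λ_src √((1+β)/(1−β))
= 154 × √(1.3260/0.67400) = 154 × 1.4026 = 216 nm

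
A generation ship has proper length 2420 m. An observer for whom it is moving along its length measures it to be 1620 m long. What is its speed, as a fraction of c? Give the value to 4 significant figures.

β ≈ 0.7429

γ = L₀/L = 2420/1620 = 1.49383
β = √(1 − 1/γ²) = 0.7429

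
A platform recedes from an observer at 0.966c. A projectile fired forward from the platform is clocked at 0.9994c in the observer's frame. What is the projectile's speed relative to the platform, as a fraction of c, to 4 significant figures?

u' ≈ 0.9659c

Inverse velocity addition: u' = (u − v)/(1 − uv/c²)
= (0.9994 − 0.966)/(1 − 0.9994×0.966) = 0.03340/0.0345796 = 0.9659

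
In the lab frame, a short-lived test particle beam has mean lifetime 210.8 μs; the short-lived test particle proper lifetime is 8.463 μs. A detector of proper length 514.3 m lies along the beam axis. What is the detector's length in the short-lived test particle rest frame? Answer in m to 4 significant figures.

L ≈ 20.65 m

Time dilation ⇒ γ = Δt/τ₀ = 210.8/8.463 = 24.9084
Length contraction: L = L₀/γ = 514.3/24.9084 = 20.65 m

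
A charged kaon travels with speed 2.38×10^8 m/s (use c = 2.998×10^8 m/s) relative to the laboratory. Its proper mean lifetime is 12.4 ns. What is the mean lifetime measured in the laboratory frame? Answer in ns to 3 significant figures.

β = v/c = 2.38×10^8 / 2.998×10^8 = 0.79386
γ = 1/√(1 − 0.79386²) = 1.6445
Time dilation: Δt = γτ₀ = 1.6445 × 12.4 ns = 20.4 ns

Δt ≈ 20.4 ns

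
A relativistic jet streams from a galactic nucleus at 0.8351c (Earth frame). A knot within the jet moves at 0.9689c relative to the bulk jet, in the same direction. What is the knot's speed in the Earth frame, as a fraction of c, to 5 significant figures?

Relativistic velocity addition: u = (u' + v)/(1 + u'v/c²)
= (0.9689 + 0.8351)/(1 + 0.9689×0.8351) = 1.8040/1.809128 = 0.99717

u ≈ 0.99717c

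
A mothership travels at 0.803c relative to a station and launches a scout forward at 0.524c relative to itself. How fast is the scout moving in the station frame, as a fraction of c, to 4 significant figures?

Compose boost 2: (0.524 + 0.803)/(1 + 0.524×0.803) = 1.327/1.42077 = 0.9340

u ≈ 0.9340c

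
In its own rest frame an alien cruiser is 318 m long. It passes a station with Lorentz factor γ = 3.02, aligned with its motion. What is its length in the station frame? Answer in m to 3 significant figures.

γ = 3.02 (given)
Length contraction: L = L₀/γ = 318/3.02 = 105 m

L ≈ 105 m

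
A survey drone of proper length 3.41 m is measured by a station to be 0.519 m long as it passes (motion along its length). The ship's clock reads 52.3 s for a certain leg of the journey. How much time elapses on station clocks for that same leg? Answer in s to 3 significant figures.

Length contraction ⇒ γ = L₀/L = 3.41/0.519 = 6.5703
Time dilation: Δt = γτ₀ = 6.5703 × 52.3 s = 344 s

Δt ≈ 344 s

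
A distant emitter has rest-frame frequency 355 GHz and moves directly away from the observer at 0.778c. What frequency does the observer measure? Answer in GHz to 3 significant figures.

Relativistic Doppler: f_obs = f_src √((1−β)/(1+β))
= 355 × √(0.22200/1.7780) = 355 × 0.35335 = 125 GHz

f_obs ≈ 125 GHz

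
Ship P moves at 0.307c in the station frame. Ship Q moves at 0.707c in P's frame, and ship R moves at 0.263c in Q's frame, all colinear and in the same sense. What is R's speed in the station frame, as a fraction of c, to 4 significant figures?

Compose boost 2: (0.707 + 0.307)/(1 + 0.707×0.307) = 1.014/1.21705 = 0.833163
Compose boost 3: (0.263 + 0.833163)/(1 + 0.263×0.833163) = 1.09616/1.21912 = 0.8991

u ≈ 0.8991c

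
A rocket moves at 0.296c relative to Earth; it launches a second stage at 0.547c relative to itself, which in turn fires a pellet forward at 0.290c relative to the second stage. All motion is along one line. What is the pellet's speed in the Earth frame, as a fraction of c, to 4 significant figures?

Compose boost 2: (0.547 + 0.296)/(1 + 0.547×0.296) = 0.8430/1.16191 = 0.725528
Compose boost 3: (0.290 + 0.725528)/(1 + 0.290×0.725528) = 1.01553/1.21040 = 0.8390

u ≈ 0.8390c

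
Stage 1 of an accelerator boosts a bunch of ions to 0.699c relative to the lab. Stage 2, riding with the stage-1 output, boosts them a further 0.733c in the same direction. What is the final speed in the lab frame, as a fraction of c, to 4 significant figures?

Compose boost 2: (0.733 + 0.699)/(1 + 0.733×0.699) = 1.432/1.51237 = 0.9469

u ≈ 0.9469c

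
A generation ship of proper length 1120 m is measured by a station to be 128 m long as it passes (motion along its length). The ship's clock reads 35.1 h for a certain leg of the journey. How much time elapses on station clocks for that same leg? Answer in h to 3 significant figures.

Δt ≈ 307 h

Length contraction ⇒ γ = L₀/L = 1120/128 = 8.7500
Time dilation: Δt = γτ₀ = 8.7500 × 35.1 h = 307 h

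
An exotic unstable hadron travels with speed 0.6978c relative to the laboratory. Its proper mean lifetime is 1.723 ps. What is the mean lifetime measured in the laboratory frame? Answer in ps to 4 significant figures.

γ = 1/√(1 − 0.6978²) = 1.39608
Time dilation: Δt = γτ₀ = 1.39608 × 1.723 ps = 2.405 ps

Δt ≈ 2.405 ps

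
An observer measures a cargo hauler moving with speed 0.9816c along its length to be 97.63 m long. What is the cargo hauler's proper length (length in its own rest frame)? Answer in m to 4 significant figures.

L₀ ≈ 511.3 m

γ = 1/√(1 − 0.9816²) = 5.23701
L₀ = γL = 5.23701 × 97.63 = 511.3 m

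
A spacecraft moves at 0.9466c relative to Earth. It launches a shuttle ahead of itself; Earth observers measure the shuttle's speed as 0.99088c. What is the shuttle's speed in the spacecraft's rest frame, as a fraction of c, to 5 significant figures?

u' ≈ 0.71381c

Inverse velocity addition: u' = (u − v)/(1 − uv/c²)
= (0.99088 − 0.9466)/(1 − 0.99088×0.9466) = 0.044280/0.06203299 = 0.71381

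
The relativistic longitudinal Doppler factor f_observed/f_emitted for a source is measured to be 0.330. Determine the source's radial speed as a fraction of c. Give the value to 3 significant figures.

β ≈ 0.804

f_obs/f_src = √((1−β)/(1+β)) = 0.330  ⇒  (1−β)/(1+β) = 0.10890
β = |1 − D²|/(1 + D²) = |1 − 0.10890|/(1 + 0.10890) = 0.804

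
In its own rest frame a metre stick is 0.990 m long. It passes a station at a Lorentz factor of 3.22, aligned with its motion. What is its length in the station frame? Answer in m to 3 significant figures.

L ≈ 0.307 m

γ = 3.22 (given)
Length contraction: L = L₀/γ = 0.990/3.22 = 0.307 m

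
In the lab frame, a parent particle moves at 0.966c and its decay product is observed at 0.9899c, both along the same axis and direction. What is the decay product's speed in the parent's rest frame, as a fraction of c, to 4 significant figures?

u' ≈ 0.5462c

Inverse velocity addition: u' = (u − v)/(1 − uv/c²)
= (0.9899 − 0.966)/(1 − 0.9899×0.966) = 0.02390/0.0437566 = 0.5462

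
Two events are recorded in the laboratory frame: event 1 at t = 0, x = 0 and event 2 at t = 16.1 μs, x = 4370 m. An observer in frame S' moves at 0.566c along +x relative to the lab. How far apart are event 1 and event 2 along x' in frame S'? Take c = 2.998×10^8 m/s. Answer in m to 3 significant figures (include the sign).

Δx' ≈ 1990 m

γ = 1/√(1 − 0.566²) = 1.2130
Δx' = γ(Δx − vΔt) = 1.2130 × (4370 m − 0.566×(2.998×10^8 m/s)×16.1×10^-6 s)
= 1.2130 × (1638.0 m) = 1990 m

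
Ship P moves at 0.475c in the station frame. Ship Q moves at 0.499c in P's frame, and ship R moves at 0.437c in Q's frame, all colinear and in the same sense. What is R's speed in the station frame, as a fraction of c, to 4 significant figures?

u ≈ 0.9109c

Compose boost 2: (0.499 + 0.475)/(1 + 0.499×0.475) = 0.9740/1.23703 = 0.787373
Compose boost 3: (0.437 + 0.787373)/(1 + 0.437×0.787373) = 1.22437/1.34408 = 0.9109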